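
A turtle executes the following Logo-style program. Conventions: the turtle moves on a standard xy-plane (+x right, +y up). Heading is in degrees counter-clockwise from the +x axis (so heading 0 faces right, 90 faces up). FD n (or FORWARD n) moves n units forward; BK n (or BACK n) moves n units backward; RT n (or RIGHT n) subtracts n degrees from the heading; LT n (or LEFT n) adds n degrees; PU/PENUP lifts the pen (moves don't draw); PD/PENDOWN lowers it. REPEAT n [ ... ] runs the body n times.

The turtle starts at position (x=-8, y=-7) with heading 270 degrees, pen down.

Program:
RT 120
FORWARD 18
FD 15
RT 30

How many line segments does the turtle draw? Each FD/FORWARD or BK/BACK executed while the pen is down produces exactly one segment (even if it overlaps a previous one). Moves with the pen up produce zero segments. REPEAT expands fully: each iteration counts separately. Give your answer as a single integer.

Executing turtle program step by step:
Start: pos=(-8,-7), heading=270, pen down
RT 120: heading 270 -> 150
FD 18: (-8,-7) -> (-23.588,2) [heading=150, draw]
FD 15: (-23.588,2) -> (-36.579,9.5) [heading=150, draw]
RT 30: heading 150 -> 120
Final: pos=(-36.579,9.5), heading=120, 2 segment(s) drawn
Segments drawn: 2

Answer: 2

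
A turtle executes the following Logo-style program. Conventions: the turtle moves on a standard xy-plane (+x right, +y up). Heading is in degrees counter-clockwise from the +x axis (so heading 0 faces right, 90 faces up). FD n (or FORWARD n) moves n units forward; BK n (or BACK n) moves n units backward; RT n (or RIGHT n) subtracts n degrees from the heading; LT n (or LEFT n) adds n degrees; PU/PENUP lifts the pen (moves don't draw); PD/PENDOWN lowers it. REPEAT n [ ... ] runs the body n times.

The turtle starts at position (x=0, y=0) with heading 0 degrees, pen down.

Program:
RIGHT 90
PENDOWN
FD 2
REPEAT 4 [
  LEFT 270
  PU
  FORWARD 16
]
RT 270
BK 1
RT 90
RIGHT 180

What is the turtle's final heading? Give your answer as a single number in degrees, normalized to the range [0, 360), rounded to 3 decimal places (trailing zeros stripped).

Answer: 90

Derivation:
Executing turtle program step by step:
Start: pos=(0,0), heading=0, pen down
RT 90: heading 0 -> 270
PD: pen down
FD 2: (0,0) -> (0,-2) [heading=270, draw]
REPEAT 4 [
  -- iteration 1/4 --
  LT 270: heading 270 -> 180
  PU: pen up
  FD 16: (0,-2) -> (-16,-2) [heading=180, move]
  -- iteration 2/4 --
  LT 270: heading 180 -> 90
  PU: pen up
  FD 16: (-16,-2) -> (-16,14) [heading=90, move]
  -- iteration 3/4 --
  LT 270: heading 90 -> 0
  PU: pen up
  FD 16: (-16,14) -> (0,14) [heading=0, move]
  -- iteration 4/4 --
  LT 270: heading 0 -> 270
  PU: pen up
  FD 16: (0,14) -> (0,-2) [heading=270, move]
]
RT 270: heading 270 -> 0
BK 1: (0,-2) -> (-1,-2) [heading=0, move]
RT 90: heading 0 -> 270
RT 180: heading 270 -> 90
Final: pos=(-1,-2), heading=90, 1 segment(s) drawn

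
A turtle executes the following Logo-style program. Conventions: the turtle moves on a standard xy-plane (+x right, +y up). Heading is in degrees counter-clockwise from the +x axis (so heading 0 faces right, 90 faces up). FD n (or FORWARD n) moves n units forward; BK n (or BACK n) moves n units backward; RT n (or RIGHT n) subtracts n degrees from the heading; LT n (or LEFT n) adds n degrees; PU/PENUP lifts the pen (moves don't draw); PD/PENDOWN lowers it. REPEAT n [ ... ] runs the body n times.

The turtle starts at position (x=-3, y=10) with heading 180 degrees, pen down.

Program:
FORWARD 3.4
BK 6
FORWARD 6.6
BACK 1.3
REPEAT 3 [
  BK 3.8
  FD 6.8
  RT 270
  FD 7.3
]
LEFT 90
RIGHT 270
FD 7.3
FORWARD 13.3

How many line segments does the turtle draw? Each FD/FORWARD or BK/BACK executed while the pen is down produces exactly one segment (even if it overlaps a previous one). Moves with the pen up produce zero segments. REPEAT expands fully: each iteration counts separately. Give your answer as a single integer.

Answer: 15

Derivation:
Executing turtle program step by step:
Start: pos=(-3,10), heading=180, pen down
FD 3.4: (-3,10) -> (-6.4,10) [heading=180, draw]
BK 6: (-6.4,10) -> (-0.4,10) [heading=180, draw]
FD 6.6: (-0.4,10) -> (-7,10) [heading=180, draw]
BK 1.3: (-7,10) -> (-5.7,10) [heading=180, draw]
REPEAT 3 [
  -- iteration 1/3 --
  BK 3.8: (-5.7,10) -> (-1.9,10) [heading=180, draw]
  FD 6.8: (-1.9,10) -> (-8.7,10) [heading=180, draw]
  RT 270: heading 180 -> 270
  FD 7.3: (-8.7,10) -> (-8.7,2.7) [heading=270, draw]
  -- iteration 2/3 --
  BK 3.8: (-8.7,2.7) -> (-8.7,6.5) [heading=270, draw]
  FD 6.8: (-8.7,6.5) -> (-8.7,-0.3) [heading=270, draw]
  RT 270: heading 270 -> 0
  FD 7.3: (-8.7,-0.3) -> (-1.4,-0.3) [heading=0, draw]
  -- iteration 3/3 --
  BK 3.8: (-1.4,-0.3) -> (-5.2,-0.3) [heading=0, draw]
  FD 6.8: (-5.2,-0.3) -> (1.6,-0.3) [heading=0, draw]
  RT 270: heading 0 -> 90
  FD 7.3: (1.6,-0.3) -> (1.6,7) [heading=90, draw]
]
LT 90: heading 90 -> 180
RT 270: heading 180 -> 270
FD 7.3: (1.6,7) -> (1.6,-0.3) [heading=270, draw]
FD 13.3: (1.6,-0.3) -> (1.6,-13.6) [heading=270, draw]
Final: pos=(1.6,-13.6), heading=270, 15 segment(s) drawn
Segments drawn: 15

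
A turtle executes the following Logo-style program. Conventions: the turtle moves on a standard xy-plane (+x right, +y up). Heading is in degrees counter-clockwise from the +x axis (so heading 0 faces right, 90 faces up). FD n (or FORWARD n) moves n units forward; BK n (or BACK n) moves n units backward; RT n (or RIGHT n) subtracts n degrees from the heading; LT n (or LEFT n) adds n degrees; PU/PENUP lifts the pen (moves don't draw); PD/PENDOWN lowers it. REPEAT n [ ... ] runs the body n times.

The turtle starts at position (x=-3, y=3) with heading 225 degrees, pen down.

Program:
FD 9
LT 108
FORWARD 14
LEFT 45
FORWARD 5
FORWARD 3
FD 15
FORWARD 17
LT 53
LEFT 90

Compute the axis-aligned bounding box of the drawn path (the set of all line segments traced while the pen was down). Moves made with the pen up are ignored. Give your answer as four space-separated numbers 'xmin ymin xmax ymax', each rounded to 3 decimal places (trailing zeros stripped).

Executing turtle program step by step:
Start: pos=(-3,3), heading=225, pen down
FD 9: (-3,3) -> (-9.364,-3.364) [heading=225, draw]
LT 108: heading 225 -> 333
FD 14: (-9.364,-3.364) -> (3.11,-9.72) [heading=333, draw]
LT 45: heading 333 -> 18
FD 5: (3.11,-9.72) -> (7.865,-8.175) [heading=18, draw]
FD 3: (7.865,-8.175) -> (10.719,-7.248) [heading=18, draw]
FD 15: (10.719,-7.248) -> (24.984,-2.612) [heading=18, draw]
FD 17: (24.984,-2.612) -> (41.152,2.641) [heading=18, draw]
LT 53: heading 18 -> 71
LT 90: heading 71 -> 161
Final: pos=(41.152,2.641), heading=161, 6 segment(s) drawn

Segment endpoints: x in {-9.364, -3, 3.11, 7.865, 10.719, 24.984, 41.152}, y in {-9.72, -8.175, -7.248, -3.364, -2.612, 2.641, 3}
xmin=-9.364, ymin=-9.72, xmax=41.152, ymax=3

Answer: -9.364 -9.72 41.152 3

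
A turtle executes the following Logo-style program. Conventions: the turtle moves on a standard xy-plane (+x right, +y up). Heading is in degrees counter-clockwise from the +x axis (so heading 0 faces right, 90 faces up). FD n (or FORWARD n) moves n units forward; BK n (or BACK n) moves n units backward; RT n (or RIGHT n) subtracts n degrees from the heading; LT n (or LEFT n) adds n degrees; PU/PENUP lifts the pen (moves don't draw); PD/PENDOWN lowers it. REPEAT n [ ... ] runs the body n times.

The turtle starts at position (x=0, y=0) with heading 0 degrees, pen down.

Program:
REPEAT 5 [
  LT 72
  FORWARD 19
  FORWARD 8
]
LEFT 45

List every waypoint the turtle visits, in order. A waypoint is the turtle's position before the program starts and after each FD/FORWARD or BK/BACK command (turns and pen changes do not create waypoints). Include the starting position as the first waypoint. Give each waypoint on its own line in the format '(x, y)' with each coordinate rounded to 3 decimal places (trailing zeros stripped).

Executing turtle program step by step:
Start: pos=(0,0), heading=0, pen down
REPEAT 5 [
  -- iteration 1/5 --
  LT 72: heading 0 -> 72
  FD 19: (0,0) -> (5.871,18.07) [heading=72, draw]
  FD 8: (5.871,18.07) -> (8.343,25.679) [heading=72, draw]
  -- iteration 2/5 --
  LT 72: heading 72 -> 144
  FD 19: (8.343,25.679) -> (-7.028,36.846) [heading=144, draw]
  FD 8: (-7.028,36.846) -> (-13.5,41.549) [heading=144, draw]
  -- iteration 3/5 --
  LT 72: heading 144 -> 216
  FD 19: (-13.5,41.549) -> (-28.871,30.381) [heading=216, draw]
  FD 8: (-28.871,30.381) -> (-35.343,25.679) [heading=216, draw]
  -- iteration 4/5 --
  LT 72: heading 216 -> 288
  FD 19: (-35.343,25.679) -> (-29.472,7.608) [heading=288, draw]
  FD 8: (-29.472,7.608) -> (-27,0) [heading=288, draw]
  -- iteration 5/5 --
  LT 72: heading 288 -> 0
  FD 19: (-27,0) -> (-8,0) [heading=0, draw]
  FD 8: (-8,0) -> (0,0) [heading=0, draw]
]
LT 45: heading 0 -> 45
Final: pos=(0,0), heading=45, 10 segment(s) drawn
Waypoints (11 total):
(0, 0)
(5.871, 18.07)
(8.343, 25.679)
(-7.028, 36.846)
(-13.5, 41.549)
(-28.871, 30.381)
(-35.343, 25.679)
(-29.472, 7.608)
(-27, 0)
(-8, 0)
(0, 0)

Answer: (0, 0)
(5.871, 18.07)
(8.343, 25.679)
(-7.028, 36.846)
(-13.5, 41.549)
(-28.871, 30.381)
(-35.343, 25.679)
(-29.472, 7.608)
(-27, 0)
(-8, 0)
(0, 0)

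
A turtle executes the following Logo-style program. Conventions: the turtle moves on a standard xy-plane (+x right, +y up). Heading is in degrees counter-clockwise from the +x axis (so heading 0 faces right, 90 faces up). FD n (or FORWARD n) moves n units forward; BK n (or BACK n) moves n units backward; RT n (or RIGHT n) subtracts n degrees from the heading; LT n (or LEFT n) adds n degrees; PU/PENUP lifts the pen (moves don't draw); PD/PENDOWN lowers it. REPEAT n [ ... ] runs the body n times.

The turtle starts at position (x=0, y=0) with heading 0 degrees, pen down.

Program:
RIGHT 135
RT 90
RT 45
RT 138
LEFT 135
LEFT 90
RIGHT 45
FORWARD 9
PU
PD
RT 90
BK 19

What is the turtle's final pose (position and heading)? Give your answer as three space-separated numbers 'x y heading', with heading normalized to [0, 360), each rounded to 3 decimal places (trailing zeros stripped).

Executing turtle program step by step:
Start: pos=(0,0), heading=0, pen down
RT 135: heading 0 -> 225
RT 90: heading 225 -> 135
RT 45: heading 135 -> 90
RT 138: heading 90 -> 312
LT 135: heading 312 -> 87
LT 90: heading 87 -> 177
RT 45: heading 177 -> 132
FD 9: (0,0) -> (-6.022,6.688) [heading=132, draw]
PU: pen up
PD: pen down
RT 90: heading 132 -> 42
BK 19: (-6.022,6.688) -> (-20.142,-6.025) [heading=42, draw]
Final: pos=(-20.142,-6.025), heading=42, 2 segment(s) drawn

Answer: -20.142 -6.025 42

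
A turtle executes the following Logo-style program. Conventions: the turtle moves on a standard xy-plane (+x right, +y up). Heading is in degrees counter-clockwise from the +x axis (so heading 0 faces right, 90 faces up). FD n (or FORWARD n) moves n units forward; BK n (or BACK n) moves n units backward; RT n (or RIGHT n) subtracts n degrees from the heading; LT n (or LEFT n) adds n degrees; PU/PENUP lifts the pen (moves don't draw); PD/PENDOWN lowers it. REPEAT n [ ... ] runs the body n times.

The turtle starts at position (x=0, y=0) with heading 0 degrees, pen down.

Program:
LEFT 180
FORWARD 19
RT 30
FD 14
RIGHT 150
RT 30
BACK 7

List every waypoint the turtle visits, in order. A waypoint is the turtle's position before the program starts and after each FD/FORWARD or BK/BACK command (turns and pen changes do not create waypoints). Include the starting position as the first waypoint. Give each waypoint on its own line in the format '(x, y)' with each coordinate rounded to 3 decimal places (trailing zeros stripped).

Answer: (0, 0)
(-19, 0)
(-31.124, 7)
(-37.187, 10.5)

Derivation:
Executing turtle program step by step:
Start: pos=(0,0), heading=0, pen down
LT 180: heading 0 -> 180
FD 19: (0,0) -> (-19,0) [heading=180, draw]
RT 30: heading 180 -> 150
FD 14: (-19,0) -> (-31.124,7) [heading=150, draw]
RT 150: heading 150 -> 0
RT 30: heading 0 -> 330
BK 7: (-31.124,7) -> (-37.187,10.5) [heading=330, draw]
Final: pos=(-37.187,10.5), heading=330, 3 segment(s) drawn
Waypoints (4 total):
(0, 0)
(-19, 0)
(-31.124, 7)
(-37.187, 10.5)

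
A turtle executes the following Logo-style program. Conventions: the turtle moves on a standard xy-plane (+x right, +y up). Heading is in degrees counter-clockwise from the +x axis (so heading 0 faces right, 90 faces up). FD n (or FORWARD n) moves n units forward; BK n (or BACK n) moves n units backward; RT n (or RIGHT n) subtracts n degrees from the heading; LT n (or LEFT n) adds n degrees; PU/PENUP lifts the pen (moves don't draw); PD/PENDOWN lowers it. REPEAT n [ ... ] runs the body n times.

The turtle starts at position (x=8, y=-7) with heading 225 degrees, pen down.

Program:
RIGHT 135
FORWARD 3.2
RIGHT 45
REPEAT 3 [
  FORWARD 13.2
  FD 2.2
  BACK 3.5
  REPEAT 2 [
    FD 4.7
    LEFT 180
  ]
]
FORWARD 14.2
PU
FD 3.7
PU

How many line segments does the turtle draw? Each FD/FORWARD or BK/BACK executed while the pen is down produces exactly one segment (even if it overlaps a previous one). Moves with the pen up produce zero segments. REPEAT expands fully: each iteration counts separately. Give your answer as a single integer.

Answer: 17

Derivation:
Executing turtle program step by step:
Start: pos=(8,-7), heading=225, pen down
RT 135: heading 225 -> 90
FD 3.2: (8,-7) -> (8,-3.8) [heading=90, draw]
RT 45: heading 90 -> 45
REPEAT 3 [
  -- iteration 1/3 --
  FD 13.2: (8,-3.8) -> (17.334,5.534) [heading=45, draw]
  FD 2.2: (17.334,5.534) -> (18.889,7.089) [heading=45, draw]
  BK 3.5: (18.889,7.089) -> (16.415,4.615) [heading=45, draw]
  REPEAT 2 [
    -- iteration 1/2 --
    FD 4.7: (16.415,4.615) -> (19.738,7.938) [heading=45, draw]
    LT 180: heading 45 -> 225
    -- iteration 2/2 --
    FD 4.7: (19.738,7.938) -> (16.415,4.615) [heading=225, draw]
    LT 180: heading 225 -> 45
  ]
  -- iteration 2/3 --
  FD 13.2: (16.415,4.615) -> (25.748,13.948) [heading=45, draw]
  FD 2.2: (25.748,13.948) -> (27.304,15.504) [heading=45, draw]
  BK 3.5: (27.304,15.504) -> (24.829,13.029) [heading=45, draw]
  REPEAT 2 [
    -- iteration 1/2 --
    FD 4.7: (24.829,13.029) -> (28.153,16.353) [heading=45, draw]
    LT 180: heading 45 -> 225
    -- iteration 2/2 --
    FD 4.7: (28.153,16.353) -> (24.829,13.029) [heading=225, draw]
    LT 180: heading 225 -> 45
  ]
  -- iteration 3/3 --
  FD 13.2: (24.829,13.029) -> (34.163,22.363) [heading=45, draw]
  FD 2.2: (34.163,22.363) -> (35.719,23.919) [heading=45, draw]
  BK 3.5: (35.719,23.919) -> (33.244,21.444) [heading=45, draw]
  REPEAT 2 [
    -- iteration 1/2 --
    FD 4.7: (33.244,21.444) -> (36.567,24.767) [heading=45, draw]
    LT 180: heading 45 -> 225
    -- iteration 2/2 --
    FD 4.7: (36.567,24.767) -> (33.244,21.444) [heading=225, draw]
    LT 180: heading 225 -> 45
  ]
]
FD 14.2: (33.244,21.444) -> (43.285,31.485) [heading=45, draw]
PU: pen up
FD 3.7: (43.285,31.485) -> (45.901,34.101) [heading=45, move]
PU: pen up
Final: pos=(45.901,34.101), heading=45, 17 segment(s) drawn
Segments drawn: 17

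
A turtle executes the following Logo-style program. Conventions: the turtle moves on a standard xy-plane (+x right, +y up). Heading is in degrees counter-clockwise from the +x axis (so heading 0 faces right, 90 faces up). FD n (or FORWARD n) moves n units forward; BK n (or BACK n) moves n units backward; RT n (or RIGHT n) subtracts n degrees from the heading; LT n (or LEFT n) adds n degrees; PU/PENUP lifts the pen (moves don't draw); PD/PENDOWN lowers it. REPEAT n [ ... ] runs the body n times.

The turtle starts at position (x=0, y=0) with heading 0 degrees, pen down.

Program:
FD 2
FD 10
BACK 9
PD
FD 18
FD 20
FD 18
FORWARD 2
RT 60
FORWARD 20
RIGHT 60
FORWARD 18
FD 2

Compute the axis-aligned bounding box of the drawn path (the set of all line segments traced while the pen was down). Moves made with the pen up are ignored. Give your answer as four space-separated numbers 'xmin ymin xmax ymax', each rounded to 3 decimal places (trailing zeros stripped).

Answer: 0 -34.641 71 0

Derivation:
Executing turtle program step by step:
Start: pos=(0,0), heading=0, pen down
FD 2: (0,0) -> (2,0) [heading=0, draw]
FD 10: (2,0) -> (12,0) [heading=0, draw]
BK 9: (12,0) -> (3,0) [heading=0, draw]
PD: pen down
FD 18: (3,0) -> (21,0) [heading=0, draw]
FD 20: (21,0) -> (41,0) [heading=0, draw]
FD 18: (41,0) -> (59,0) [heading=0, draw]
FD 2: (59,0) -> (61,0) [heading=0, draw]
RT 60: heading 0 -> 300
FD 20: (61,0) -> (71,-17.321) [heading=300, draw]
RT 60: heading 300 -> 240
FD 18: (71,-17.321) -> (62,-32.909) [heading=240, draw]
FD 2: (62,-32.909) -> (61,-34.641) [heading=240, draw]
Final: pos=(61,-34.641), heading=240, 10 segment(s) drawn

Segment endpoints: x in {0, 2, 3, 12, 21, 41, 59, 61, 62, 71}, y in {-34.641, -32.909, -17.321, 0}
xmin=0, ymin=-34.641, xmax=71, ymax=0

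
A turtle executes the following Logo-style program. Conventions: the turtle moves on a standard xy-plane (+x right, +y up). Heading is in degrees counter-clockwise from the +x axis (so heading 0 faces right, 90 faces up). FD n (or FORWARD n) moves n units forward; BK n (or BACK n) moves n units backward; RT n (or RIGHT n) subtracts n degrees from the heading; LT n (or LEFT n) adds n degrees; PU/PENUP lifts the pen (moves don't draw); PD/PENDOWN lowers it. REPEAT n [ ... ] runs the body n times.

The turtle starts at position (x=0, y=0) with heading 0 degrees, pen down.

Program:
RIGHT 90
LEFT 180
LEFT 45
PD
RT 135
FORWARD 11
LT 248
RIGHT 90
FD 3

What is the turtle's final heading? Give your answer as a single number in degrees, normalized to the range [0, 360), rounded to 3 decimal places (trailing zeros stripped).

Answer: 158

Derivation:
Executing turtle program step by step:
Start: pos=(0,0), heading=0, pen down
RT 90: heading 0 -> 270
LT 180: heading 270 -> 90
LT 45: heading 90 -> 135
PD: pen down
RT 135: heading 135 -> 0
FD 11: (0,0) -> (11,0) [heading=0, draw]
LT 248: heading 0 -> 248
RT 90: heading 248 -> 158
FD 3: (11,0) -> (8.218,1.124) [heading=158, draw]
Final: pos=(8.218,1.124), heading=158, 2 segment(s) drawn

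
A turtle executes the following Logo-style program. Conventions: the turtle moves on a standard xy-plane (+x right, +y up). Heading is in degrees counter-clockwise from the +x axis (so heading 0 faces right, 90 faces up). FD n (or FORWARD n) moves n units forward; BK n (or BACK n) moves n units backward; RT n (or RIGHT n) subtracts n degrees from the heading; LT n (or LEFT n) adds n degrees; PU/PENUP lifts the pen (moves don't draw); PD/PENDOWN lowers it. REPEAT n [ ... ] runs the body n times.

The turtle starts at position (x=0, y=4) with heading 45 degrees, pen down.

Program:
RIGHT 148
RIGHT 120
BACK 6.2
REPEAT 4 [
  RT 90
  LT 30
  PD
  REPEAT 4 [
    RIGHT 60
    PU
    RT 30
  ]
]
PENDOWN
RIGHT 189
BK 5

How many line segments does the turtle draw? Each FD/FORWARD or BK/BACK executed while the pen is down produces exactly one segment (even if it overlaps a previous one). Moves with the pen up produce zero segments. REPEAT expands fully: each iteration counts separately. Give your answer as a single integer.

Executing turtle program step by step:
Start: pos=(0,4), heading=45, pen down
RT 148: heading 45 -> 257
RT 120: heading 257 -> 137
BK 6.2: (0,4) -> (4.534,-0.228) [heading=137, draw]
REPEAT 4 [
  -- iteration 1/4 --
  RT 90: heading 137 -> 47
  LT 30: heading 47 -> 77
  PD: pen down
  REPEAT 4 [
    -- iteration 1/4 --
    RT 60: heading 77 -> 17
    PU: pen up
    RT 30: heading 17 -> 347
    -- iteration 2/4 --
    RT 60: heading 347 -> 287
    PU: pen up
    RT 30: heading 287 -> 257
    -- iteration 3/4 --
    RT 60: heading 257 -> 197
    PU: pen up
    RT 30: heading 197 -> 167
    -- iteration 4/4 --
    RT 60: heading 167 -> 107
    PU: pen up
    RT 30: heading 107 -> 77
  ]
  -- iteration 2/4 --
  RT 90: heading 77 -> 347
  LT 30: heading 347 -> 17
  PD: pen down
  REPEAT 4 [
    -- iteration 1/4 --
    RT 60: heading 17 -> 317
    PU: pen up
    RT 30: heading 317 -> 287
    -- iteration 2/4 --
    RT 60: heading 287 -> 227
    PU: pen up
    RT 30: heading 227 -> 197
    -- iteration 3/4 --
    RT 60: heading 197 -> 137
    PU: pen up
    RT 30: heading 137 -> 107
    -- iteration 4/4 --
    RT 60: heading 107 -> 47
    PU: pen up
    RT 30: heading 47 -> 17
  ]
  -- iteration 3/4 --
  RT 90: heading 17 -> 287
  LT 30: heading 287 -> 317
  PD: pen down
  REPEAT 4 [
    -- iteration 1/4 --
    RT 60: heading 317 -> 257
    PU: pen up
    RT 30: heading 257 -> 227
    -- iteration 2/4 --
    RT 60: heading 227 -> 167
    PU: pen up
    RT 30: heading 167 -> 137
    -- iteration 3/4 --
    RT 60: heading 137 -> 77
    PU: pen up
    RT 30: heading 77 -> 47
    -- iteration 4/4 --
    RT 60: heading 47 -> 347
    PU: pen up
    RT 30: heading 347 -> 317
  ]
  -- iteration 4/4 --
  RT 90: heading 317 -> 227
  LT 30: heading 227 -> 257
  PD: pen down
  REPEAT 4 [
    -- iteration 1/4 --
    RT 60: heading 257 -> 197
    PU: pen up
    RT 30: heading 197 -> 167
    -- iteration 2/4 --
    RT 60: heading 167 -> 107
    PU: pen up
    RT 30: heading 107 -> 77
    -- iteration 3/4 --
    RT 60: heading 77 -> 17
    PU: pen up
    RT 30: heading 17 -> 347
    -- iteration 4/4 --
    RT 60: heading 347 -> 287
    PU: pen up
    RT 30: heading 287 -> 257
  ]
]
PD: pen down
RT 189: heading 257 -> 68
BK 5: (4.534,-0.228) -> (2.661,-4.864) [heading=68, draw]
Final: pos=(2.661,-4.864), heading=68, 2 segment(s) drawn
Segments drawn: 2

Answer: 2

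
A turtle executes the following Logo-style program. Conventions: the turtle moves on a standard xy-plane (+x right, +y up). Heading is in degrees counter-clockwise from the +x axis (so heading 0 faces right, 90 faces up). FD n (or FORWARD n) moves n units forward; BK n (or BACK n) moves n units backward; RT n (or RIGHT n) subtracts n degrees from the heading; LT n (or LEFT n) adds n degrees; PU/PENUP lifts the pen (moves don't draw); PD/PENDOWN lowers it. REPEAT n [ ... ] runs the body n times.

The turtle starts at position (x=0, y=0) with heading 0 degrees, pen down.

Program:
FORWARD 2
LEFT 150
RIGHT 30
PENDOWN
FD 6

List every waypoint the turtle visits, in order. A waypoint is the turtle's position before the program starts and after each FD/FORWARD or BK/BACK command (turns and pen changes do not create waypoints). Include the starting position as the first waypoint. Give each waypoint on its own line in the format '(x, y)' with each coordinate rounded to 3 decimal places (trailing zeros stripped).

Answer: (0, 0)
(2, 0)
(-1, 5.196)

Derivation:
Executing turtle program step by step:
Start: pos=(0,0), heading=0, pen down
FD 2: (0,0) -> (2,0) [heading=0, draw]
LT 150: heading 0 -> 150
RT 30: heading 150 -> 120
PD: pen down
FD 6: (2,0) -> (-1,5.196) [heading=120, draw]
Final: pos=(-1,5.196), heading=120, 2 segment(s) drawn
Waypoints (3 total):
(0, 0)
(2, 0)
(-1, 5.196)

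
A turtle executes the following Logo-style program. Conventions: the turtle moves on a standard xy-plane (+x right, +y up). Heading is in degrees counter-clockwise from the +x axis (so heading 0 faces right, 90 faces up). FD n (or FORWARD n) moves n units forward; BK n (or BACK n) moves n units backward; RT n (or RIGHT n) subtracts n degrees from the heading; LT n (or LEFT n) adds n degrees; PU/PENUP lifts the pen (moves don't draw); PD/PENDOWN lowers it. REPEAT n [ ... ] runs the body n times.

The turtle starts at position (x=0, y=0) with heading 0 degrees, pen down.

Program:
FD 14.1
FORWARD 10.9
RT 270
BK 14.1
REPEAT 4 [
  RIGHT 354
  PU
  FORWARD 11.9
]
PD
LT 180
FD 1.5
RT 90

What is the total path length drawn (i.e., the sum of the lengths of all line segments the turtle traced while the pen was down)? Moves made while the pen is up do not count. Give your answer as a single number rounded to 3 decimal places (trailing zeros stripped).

Answer: 40.6

Derivation:
Executing turtle program step by step:
Start: pos=(0,0), heading=0, pen down
FD 14.1: (0,0) -> (14.1,0) [heading=0, draw]
FD 10.9: (14.1,0) -> (25,0) [heading=0, draw]
RT 270: heading 0 -> 90
BK 14.1: (25,0) -> (25,-14.1) [heading=90, draw]
REPEAT 4 [
  -- iteration 1/4 --
  RT 354: heading 90 -> 96
  PU: pen up
  FD 11.9: (25,-14.1) -> (23.756,-2.265) [heading=96, move]
  -- iteration 2/4 --
  RT 354: heading 96 -> 102
  PU: pen up
  FD 11.9: (23.756,-2.265) -> (21.282,9.375) [heading=102, move]
  -- iteration 3/4 --
  RT 354: heading 102 -> 108
  PU: pen up
  FD 11.9: (21.282,9.375) -> (17.605,20.692) [heading=108, move]
  -- iteration 4/4 --
  RT 354: heading 108 -> 114
  PU: pen up
  FD 11.9: (17.605,20.692) -> (12.764,31.564) [heading=114, move]
]
PD: pen down
LT 180: heading 114 -> 294
FD 1.5: (12.764,31.564) -> (13.375,30.193) [heading=294, draw]
RT 90: heading 294 -> 204
Final: pos=(13.375,30.193), heading=204, 4 segment(s) drawn

Segment lengths:
  seg 1: (0,0) -> (14.1,0), length = 14.1
  seg 2: (14.1,0) -> (25,0), length = 10.9
  seg 3: (25,0) -> (25,-14.1), length = 14.1
  seg 4: (12.764,31.564) -> (13.375,30.193), length = 1.5
Total = 40.6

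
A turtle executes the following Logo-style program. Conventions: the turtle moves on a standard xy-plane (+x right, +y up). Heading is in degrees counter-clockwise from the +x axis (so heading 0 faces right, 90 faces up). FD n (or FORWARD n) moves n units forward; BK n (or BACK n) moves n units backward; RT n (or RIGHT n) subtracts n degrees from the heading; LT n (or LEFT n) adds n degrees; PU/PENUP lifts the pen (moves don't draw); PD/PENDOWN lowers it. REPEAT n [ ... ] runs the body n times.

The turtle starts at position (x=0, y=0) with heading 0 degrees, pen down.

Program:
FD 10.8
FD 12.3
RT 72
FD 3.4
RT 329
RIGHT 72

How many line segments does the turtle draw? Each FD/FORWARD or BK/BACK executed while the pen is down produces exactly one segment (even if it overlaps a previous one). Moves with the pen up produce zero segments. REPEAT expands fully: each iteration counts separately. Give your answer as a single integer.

Executing turtle program step by step:
Start: pos=(0,0), heading=0, pen down
FD 10.8: (0,0) -> (10.8,0) [heading=0, draw]
FD 12.3: (10.8,0) -> (23.1,0) [heading=0, draw]
RT 72: heading 0 -> 288
FD 3.4: (23.1,0) -> (24.151,-3.234) [heading=288, draw]
RT 329: heading 288 -> 319
RT 72: heading 319 -> 247
Final: pos=(24.151,-3.234), heading=247, 3 segment(s) drawn
Segments drawn: 3

Answer: 3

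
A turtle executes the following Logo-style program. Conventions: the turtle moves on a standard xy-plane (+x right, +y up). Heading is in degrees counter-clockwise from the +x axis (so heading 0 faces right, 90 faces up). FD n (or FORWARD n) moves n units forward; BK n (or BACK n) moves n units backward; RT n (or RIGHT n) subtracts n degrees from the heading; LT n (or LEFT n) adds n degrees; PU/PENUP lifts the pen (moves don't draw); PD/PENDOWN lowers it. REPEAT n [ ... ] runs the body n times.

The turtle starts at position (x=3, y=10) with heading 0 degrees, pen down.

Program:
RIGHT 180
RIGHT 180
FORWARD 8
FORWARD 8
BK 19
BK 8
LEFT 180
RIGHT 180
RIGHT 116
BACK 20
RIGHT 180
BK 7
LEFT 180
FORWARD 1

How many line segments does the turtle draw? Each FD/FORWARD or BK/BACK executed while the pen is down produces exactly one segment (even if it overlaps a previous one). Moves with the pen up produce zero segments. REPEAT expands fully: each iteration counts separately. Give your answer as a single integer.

Answer: 7

Derivation:
Executing turtle program step by step:
Start: pos=(3,10), heading=0, pen down
RT 180: heading 0 -> 180
RT 180: heading 180 -> 0
FD 8: (3,10) -> (11,10) [heading=0, draw]
FD 8: (11,10) -> (19,10) [heading=0, draw]
BK 19: (19,10) -> (0,10) [heading=0, draw]
BK 8: (0,10) -> (-8,10) [heading=0, draw]
LT 180: heading 0 -> 180
RT 180: heading 180 -> 0
RT 116: heading 0 -> 244
BK 20: (-8,10) -> (0.767,27.976) [heading=244, draw]
RT 180: heading 244 -> 64
BK 7: (0.767,27.976) -> (-2.301,21.684) [heading=64, draw]
LT 180: heading 64 -> 244
FD 1: (-2.301,21.684) -> (-2.74,20.786) [heading=244, draw]
Final: pos=(-2.74,20.786), heading=244, 7 segment(s) drawn
Segments drawn: 7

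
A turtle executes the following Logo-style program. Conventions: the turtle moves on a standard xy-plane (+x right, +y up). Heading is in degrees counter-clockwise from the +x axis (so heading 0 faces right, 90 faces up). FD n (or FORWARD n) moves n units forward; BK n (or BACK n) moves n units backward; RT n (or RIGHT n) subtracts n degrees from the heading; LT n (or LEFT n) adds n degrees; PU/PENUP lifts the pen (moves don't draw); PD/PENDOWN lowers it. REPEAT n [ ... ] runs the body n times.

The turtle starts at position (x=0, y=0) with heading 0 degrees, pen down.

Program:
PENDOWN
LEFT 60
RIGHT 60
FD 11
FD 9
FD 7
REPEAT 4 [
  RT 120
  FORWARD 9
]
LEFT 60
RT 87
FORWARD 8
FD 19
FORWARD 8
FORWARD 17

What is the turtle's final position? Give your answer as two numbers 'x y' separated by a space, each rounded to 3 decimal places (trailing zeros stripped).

Answer: -21.111 -36.115

Derivation:
Executing turtle program step by step:
Start: pos=(0,0), heading=0, pen down
PD: pen down
LT 60: heading 0 -> 60
RT 60: heading 60 -> 0
FD 11: (0,0) -> (11,0) [heading=0, draw]
FD 9: (11,0) -> (20,0) [heading=0, draw]
FD 7: (20,0) -> (27,0) [heading=0, draw]
REPEAT 4 [
  -- iteration 1/4 --
  RT 120: heading 0 -> 240
  FD 9: (27,0) -> (22.5,-7.794) [heading=240, draw]
  -- iteration 2/4 --
  RT 120: heading 240 -> 120
  FD 9: (22.5,-7.794) -> (18,0) [heading=120, draw]
  -- iteration 3/4 --
  RT 120: heading 120 -> 0
  FD 9: (18,0) -> (27,0) [heading=0, draw]
  -- iteration 4/4 --
  RT 120: heading 0 -> 240
  FD 9: (27,0) -> (22.5,-7.794) [heading=240, draw]
]
LT 60: heading 240 -> 300
RT 87: heading 300 -> 213
FD 8: (22.5,-7.794) -> (15.791,-12.151) [heading=213, draw]
FD 19: (15.791,-12.151) -> (-0.144,-22.499) [heading=213, draw]
FD 8: (-0.144,-22.499) -> (-6.853,-26.857) [heading=213, draw]
FD 17: (-6.853,-26.857) -> (-21.111,-36.115) [heading=213, draw]
Final: pos=(-21.111,-36.115), heading=213, 11 segment(s) drawn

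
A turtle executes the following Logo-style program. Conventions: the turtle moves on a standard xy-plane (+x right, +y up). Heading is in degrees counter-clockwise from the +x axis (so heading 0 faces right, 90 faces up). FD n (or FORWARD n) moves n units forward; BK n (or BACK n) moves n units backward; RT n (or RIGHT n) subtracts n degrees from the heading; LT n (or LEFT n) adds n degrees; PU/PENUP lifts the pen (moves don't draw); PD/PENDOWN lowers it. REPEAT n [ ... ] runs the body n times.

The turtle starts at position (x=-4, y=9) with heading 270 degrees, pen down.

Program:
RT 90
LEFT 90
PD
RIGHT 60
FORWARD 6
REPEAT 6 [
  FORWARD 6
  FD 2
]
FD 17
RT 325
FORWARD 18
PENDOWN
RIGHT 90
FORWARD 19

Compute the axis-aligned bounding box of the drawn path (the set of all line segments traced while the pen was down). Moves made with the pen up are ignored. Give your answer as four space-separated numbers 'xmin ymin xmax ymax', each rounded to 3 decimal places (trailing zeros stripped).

Answer: -90.315 -42.814 -4 9

Derivation:
Executing turtle program step by step:
Start: pos=(-4,9), heading=270, pen down
RT 90: heading 270 -> 180
LT 90: heading 180 -> 270
PD: pen down
RT 60: heading 270 -> 210
FD 6: (-4,9) -> (-9.196,6) [heading=210, draw]
REPEAT 6 [
  -- iteration 1/6 --
  FD 6: (-9.196,6) -> (-14.392,3) [heading=210, draw]
  FD 2: (-14.392,3) -> (-16.124,2) [heading=210, draw]
  -- iteration 2/6 --
  FD 6: (-16.124,2) -> (-21.321,-1) [heading=210, draw]
  FD 2: (-21.321,-1) -> (-23.053,-2) [heading=210, draw]
  -- iteration 3/6 --
  FD 6: (-23.053,-2) -> (-28.249,-5) [heading=210, draw]
  FD 2: (-28.249,-5) -> (-29.981,-6) [heading=210, draw]
  -- iteration 4/6 --
  FD 6: (-29.981,-6) -> (-35.177,-9) [heading=210, draw]
  FD 2: (-35.177,-9) -> (-36.909,-10) [heading=210, draw]
  -- iteration 5/6 --
  FD 6: (-36.909,-10) -> (-42.105,-13) [heading=210, draw]
  FD 2: (-42.105,-13) -> (-43.837,-14) [heading=210, draw]
  -- iteration 6/6 --
  FD 6: (-43.837,-14) -> (-49.033,-17) [heading=210, draw]
  FD 2: (-49.033,-17) -> (-50.765,-18) [heading=210, draw]
]
FD 17: (-50.765,-18) -> (-65.488,-26.5) [heading=210, draw]
RT 325: heading 210 -> 245
FD 18: (-65.488,-26.5) -> (-73.095,-42.814) [heading=245, draw]
PD: pen down
RT 90: heading 245 -> 155
FD 19: (-73.095,-42.814) -> (-90.315,-34.784) [heading=155, draw]
Final: pos=(-90.315,-34.784), heading=155, 16 segment(s) drawn

Segment endpoints: x in {-90.315, -73.095, -65.488, -50.765, -49.033, -43.837, -42.105, -36.909, -35.177, -29.981, -28.249, -23.053, -21.321, -16.124, -14.392, -9.196, -4}, y in {-42.814, -34.784, -26.5, -18, -17, -14, -13, -10, -9, -6, -5, -2, -1, 2, 3, 6, 9}
xmin=-90.315, ymin=-42.814, xmax=-4, ymax=9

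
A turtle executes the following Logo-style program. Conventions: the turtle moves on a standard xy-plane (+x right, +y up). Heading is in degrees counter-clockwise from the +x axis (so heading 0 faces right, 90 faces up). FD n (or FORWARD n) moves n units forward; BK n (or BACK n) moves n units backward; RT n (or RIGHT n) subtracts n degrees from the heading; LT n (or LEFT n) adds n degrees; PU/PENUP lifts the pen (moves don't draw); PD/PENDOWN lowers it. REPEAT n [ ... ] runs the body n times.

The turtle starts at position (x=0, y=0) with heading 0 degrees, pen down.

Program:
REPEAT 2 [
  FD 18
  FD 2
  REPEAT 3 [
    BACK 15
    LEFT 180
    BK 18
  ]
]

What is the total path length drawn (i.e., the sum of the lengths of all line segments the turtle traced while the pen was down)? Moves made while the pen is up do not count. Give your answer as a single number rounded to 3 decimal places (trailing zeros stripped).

Executing turtle program step by step:
Start: pos=(0,0), heading=0, pen down
REPEAT 2 [
  -- iteration 1/2 --
  FD 18: (0,0) -> (18,0) [heading=0, draw]
  FD 2: (18,0) -> (20,0) [heading=0, draw]
  REPEAT 3 [
    -- iteration 1/3 --
    BK 15: (20,0) -> (5,0) [heading=0, draw]
    LT 180: heading 0 -> 180
    BK 18: (5,0) -> (23,0) [heading=180, draw]
    -- iteration 2/3 --
    BK 15: (23,0) -> (38,0) [heading=180, draw]
    LT 180: heading 180 -> 0
    BK 18: (38,0) -> (20,0) [heading=0, draw]
    -- iteration 3/3 --
    BK 15: (20,0) -> (5,0) [heading=0, draw]
    LT 180: heading 0 -> 180
    BK 18: (5,0) -> (23,0) [heading=180, draw]
  ]
  -- iteration 2/2 --
  FD 18: (23,0) -> (5,0) [heading=180, draw]
  FD 2: (5,0) -> (3,0) [heading=180, draw]
  REPEAT 3 [
    -- iteration 1/3 --
    BK 15: (3,0) -> (18,0) [heading=180, draw]
    LT 180: heading 180 -> 0
    BK 18: (18,0) -> (0,0) [heading=0, draw]
    -- iteration 2/3 --
    BK 15: (0,0) -> (-15,0) [heading=0, draw]
    LT 180: heading 0 -> 180
    BK 18: (-15,0) -> (3,0) [heading=180, draw]
    -- iteration 3/3 --
    BK 15: (3,0) -> (18,0) [heading=180, draw]
    LT 180: heading 180 -> 0
    BK 18: (18,0) -> (0,0) [heading=0, draw]
  ]
]
Final: pos=(0,0), heading=0, 16 segment(s) drawn

Segment lengths:
  seg 1: (0,0) -> (18,0), length = 18
  seg 2: (18,0) -> (20,0), length = 2
  seg 3: (20,0) -> (5,0), length = 15
  seg 4: (5,0) -> (23,0), length = 18
  seg 5: (23,0) -> (38,0), length = 15
  seg 6: (38,0) -> (20,0), length = 18
  seg 7: (20,0) -> (5,0), length = 15
  seg 8: (5,0) -> (23,0), length = 18
  seg 9: (23,0) -> (5,0), length = 18
  seg 10: (5,0) -> (3,0), length = 2
  seg 11: (3,0) -> (18,0), length = 15
  seg 12: (18,0) -> (0,0), length = 18
  seg 13: (0,0) -> (-15,0), length = 15
  seg 14: (-15,0) -> (3,0), length = 18
  seg 15: (3,0) -> (18,0), length = 15
  seg 16: (18,0) -> (0,0), length = 18
Total = 238

Answer: 238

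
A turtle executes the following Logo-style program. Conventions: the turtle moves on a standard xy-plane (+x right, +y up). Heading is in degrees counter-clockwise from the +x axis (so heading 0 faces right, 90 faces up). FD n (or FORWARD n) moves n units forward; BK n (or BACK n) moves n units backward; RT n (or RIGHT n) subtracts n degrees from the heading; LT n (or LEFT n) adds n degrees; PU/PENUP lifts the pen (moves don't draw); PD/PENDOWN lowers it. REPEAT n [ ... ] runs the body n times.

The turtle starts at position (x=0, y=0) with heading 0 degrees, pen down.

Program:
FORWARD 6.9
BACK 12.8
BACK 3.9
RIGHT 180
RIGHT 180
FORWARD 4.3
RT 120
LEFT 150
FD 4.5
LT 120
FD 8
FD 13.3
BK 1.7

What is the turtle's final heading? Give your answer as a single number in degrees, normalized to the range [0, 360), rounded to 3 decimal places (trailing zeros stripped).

Executing turtle program step by step:
Start: pos=(0,0), heading=0, pen down
FD 6.9: (0,0) -> (6.9,0) [heading=0, draw]
BK 12.8: (6.9,0) -> (-5.9,0) [heading=0, draw]
BK 3.9: (-5.9,0) -> (-9.8,0) [heading=0, draw]
RT 180: heading 0 -> 180
RT 180: heading 180 -> 0
FD 4.3: (-9.8,0) -> (-5.5,0) [heading=0, draw]
RT 120: heading 0 -> 240
LT 150: heading 240 -> 30
FD 4.5: (-5.5,0) -> (-1.603,2.25) [heading=30, draw]
LT 120: heading 30 -> 150
FD 8: (-1.603,2.25) -> (-8.531,6.25) [heading=150, draw]
FD 13.3: (-8.531,6.25) -> (-20.049,12.9) [heading=150, draw]
BK 1.7: (-20.049,12.9) -> (-18.577,12.05) [heading=150, draw]
Final: pos=(-18.577,12.05), heading=150, 8 segment(s) drawn

Answer: 150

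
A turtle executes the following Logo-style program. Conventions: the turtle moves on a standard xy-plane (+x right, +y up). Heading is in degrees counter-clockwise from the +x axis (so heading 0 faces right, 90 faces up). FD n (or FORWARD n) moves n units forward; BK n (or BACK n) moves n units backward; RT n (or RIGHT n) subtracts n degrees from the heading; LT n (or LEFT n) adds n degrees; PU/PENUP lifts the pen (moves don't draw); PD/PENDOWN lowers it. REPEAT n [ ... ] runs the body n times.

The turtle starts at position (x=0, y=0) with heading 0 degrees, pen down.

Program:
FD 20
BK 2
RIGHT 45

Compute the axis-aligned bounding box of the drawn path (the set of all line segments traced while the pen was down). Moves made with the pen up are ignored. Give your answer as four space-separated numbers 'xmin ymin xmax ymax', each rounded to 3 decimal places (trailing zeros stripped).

Answer: 0 0 20 0

Derivation:
Executing turtle program step by step:
Start: pos=(0,0), heading=0, pen down
FD 20: (0,0) -> (20,0) [heading=0, draw]
BK 2: (20,0) -> (18,0) [heading=0, draw]
RT 45: heading 0 -> 315
Final: pos=(18,0), heading=315, 2 segment(s) drawn

Segment endpoints: x in {0, 18, 20}, y in {0}
xmin=0, ymin=0, xmax=20, ymax=0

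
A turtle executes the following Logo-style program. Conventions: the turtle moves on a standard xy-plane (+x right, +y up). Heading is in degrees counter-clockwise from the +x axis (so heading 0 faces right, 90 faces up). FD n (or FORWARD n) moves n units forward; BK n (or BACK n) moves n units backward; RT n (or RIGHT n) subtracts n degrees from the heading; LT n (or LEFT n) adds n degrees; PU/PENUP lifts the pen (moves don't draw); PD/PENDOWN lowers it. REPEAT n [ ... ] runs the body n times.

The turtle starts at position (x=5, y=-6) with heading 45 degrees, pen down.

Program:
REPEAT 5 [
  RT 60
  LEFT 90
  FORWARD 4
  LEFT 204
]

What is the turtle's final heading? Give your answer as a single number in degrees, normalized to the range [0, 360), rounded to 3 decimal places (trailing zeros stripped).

Answer: 135

Derivation:
Executing turtle program step by step:
Start: pos=(5,-6), heading=45, pen down
REPEAT 5 [
  -- iteration 1/5 --
  RT 60: heading 45 -> 345
  LT 90: heading 345 -> 75
  FD 4: (5,-6) -> (6.035,-2.136) [heading=75, draw]
  LT 204: heading 75 -> 279
  -- iteration 2/5 --
  RT 60: heading 279 -> 219
  LT 90: heading 219 -> 309
  FD 4: (6.035,-2.136) -> (8.553,-5.245) [heading=309, draw]
  LT 204: heading 309 -> 153
  -- iteration 3/5 --
  RT 60: heading 153 -> 93
  LT 90: heading 93 -> 183
  FD 4: (8.553,-5.245) -> (4.558,-5.454) [heading=183, draw]
  LT 204: heading 183 -> 27
  -- iteration 4/5 --
  RT 60: heading 27 -> 327
  LT 90: heading 327 -> 57
  FD 4: (4.558,-5.454) -> (6.737,-2.1) [heading=57, draw]
  LT 204: heading 57 -> 261
  -- iteration 5/5 --
  RT 60: heading 261 -> 201
  LT 90: heading 201 -> 291
  FD 4: (6.737,-2.1) -> (8.17,-5.834) [heading=291, draw]
  LT 204: heading 291 -> 135
]
Final: pos=(8.17,-5.834), heading=135, 5 segment(s) drawn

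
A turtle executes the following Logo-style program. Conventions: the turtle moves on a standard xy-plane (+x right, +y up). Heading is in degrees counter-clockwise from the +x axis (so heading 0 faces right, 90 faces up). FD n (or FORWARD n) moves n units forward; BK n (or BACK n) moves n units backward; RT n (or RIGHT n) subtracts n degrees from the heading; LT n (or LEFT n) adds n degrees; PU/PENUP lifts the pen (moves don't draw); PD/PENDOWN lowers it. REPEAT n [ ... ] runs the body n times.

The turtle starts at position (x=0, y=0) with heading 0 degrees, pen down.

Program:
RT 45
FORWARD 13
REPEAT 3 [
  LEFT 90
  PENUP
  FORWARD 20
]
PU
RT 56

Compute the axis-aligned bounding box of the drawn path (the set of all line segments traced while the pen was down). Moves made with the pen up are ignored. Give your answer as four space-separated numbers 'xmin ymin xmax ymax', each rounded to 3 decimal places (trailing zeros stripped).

Executing turtle program step by step:
Start: pos=(0,0), heading=0, pen down
RT 45: heading 0 -> 315
FD 13: (0,0) -> (9.192,-9.192) [heading=315, draw]
REPEAT 3 [
  -- iteration 1/3 --
  LT 90: heading 315 -> 45
  PU: pen up
  FD 20: (9.192,-9.192) -> (23.335,4.95) [heading=45, move]
  -- iteration 2/3 --
  LT 90: heading 45 -> 135
  PU: pen up
  FD 20: (23.335,4.95) -> (9.192,19.092) [heading=135, move]
  -- iteration 3/3 --
  LT 90: heading 135 -> 225
  PU: pen up
  FD 20: (9.192,19.092) -> (-4.95,4.95) [heading=225, move]
]
PU: pen up
RT 56: heading 225 -> 169
Final: pos=(-4.95,4.95), heading=169, 1 segment(s) drawn

Segment endpoints: x in {0, 9.192}, y in {-9.192, 0}
xmin=0, ymin=-9.192, xmax=9.192, ymax=0

Answer: 0 -9.192 9.192 0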